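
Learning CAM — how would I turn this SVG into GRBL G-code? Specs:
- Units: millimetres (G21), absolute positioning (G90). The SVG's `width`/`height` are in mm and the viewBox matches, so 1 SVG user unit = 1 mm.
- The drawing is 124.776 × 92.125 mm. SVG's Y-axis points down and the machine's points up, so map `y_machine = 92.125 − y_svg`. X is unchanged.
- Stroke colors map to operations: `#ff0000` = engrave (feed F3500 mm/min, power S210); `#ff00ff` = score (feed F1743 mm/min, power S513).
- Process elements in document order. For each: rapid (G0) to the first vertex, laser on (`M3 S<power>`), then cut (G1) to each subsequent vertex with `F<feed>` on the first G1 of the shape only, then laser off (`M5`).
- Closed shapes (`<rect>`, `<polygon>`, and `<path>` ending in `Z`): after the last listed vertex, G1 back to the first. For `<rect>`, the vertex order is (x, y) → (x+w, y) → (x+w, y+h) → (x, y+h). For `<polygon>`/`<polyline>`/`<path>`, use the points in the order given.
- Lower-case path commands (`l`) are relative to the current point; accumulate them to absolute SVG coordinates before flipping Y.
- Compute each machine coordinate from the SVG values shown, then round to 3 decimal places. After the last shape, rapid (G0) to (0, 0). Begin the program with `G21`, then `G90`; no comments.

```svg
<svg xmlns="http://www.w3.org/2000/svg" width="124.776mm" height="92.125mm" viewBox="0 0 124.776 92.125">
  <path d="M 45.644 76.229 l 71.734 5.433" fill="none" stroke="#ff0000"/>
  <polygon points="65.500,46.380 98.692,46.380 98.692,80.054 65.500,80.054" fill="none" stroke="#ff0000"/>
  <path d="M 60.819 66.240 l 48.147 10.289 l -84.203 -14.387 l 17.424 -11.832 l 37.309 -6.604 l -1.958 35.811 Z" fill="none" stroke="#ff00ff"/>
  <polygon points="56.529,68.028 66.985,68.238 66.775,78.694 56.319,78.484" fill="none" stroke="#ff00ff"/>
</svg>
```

G21
G90
G0 X45.644 Y15.896
M3 S210
G1 X117.378 Y10.463 F3500
M5
G0 X65.500 Y45.745
M3 S210
G1 X98.692 Y45.745 F3500
G1 X98.692 Y12.071
G1 X65.500 Y12.071
G1 X65.500 Y45.745
M5
G0 X60.819 Y25.885
M3 S513
G1 X108.966 Y15.596 F1743
G1 X24.763 Y29.983
G1 X42.187 Y41.815
G1 X79.496 Y48.419
G1 X77.538 Y12.608
G1 X60.819 Y25.885
M5
G0 X56.529 Y24.097
M3 S513
G1 X66.985 Y23.887 F1743
G1 X66.775 Y13.431
G1 X56.319 Y13.641
G1 X56.529 Y24.097
M5
G0 X0.000 Y0.000

Since the viewBox matches the mm dimensions, user units are millimetres directly. The only transform is the Y-flip y_m = 92.125 − y_svg.

Shape 1 is a line segment drawn with `<path>`. Its stroke #ff0000 means engrave at S210, F3500. After flipping Y the toolpath is (45.644,15.896) → (117.378,10.463).

Shape 2 is a rectangle drawn with `<polygon>`. Its stroke #ff0000 means engrave at S210, F3500. After flipping Y the toolpath is (65.500,45.745) → (98.692,45.745) → (98.692,12.071) → (65.500,12.071) → (65.500,45.745), returning to the start.

Shape 3 is a closed polygon drawn with `<path>`. Its stroke #ff00ff means score at S513, F1743. After flipping Y the toolpath is (60.819,25.885) → (108.966,15.596) → (24.763,29.983) → (42.187,41.815) → (79.496,48.419) → (77.538,12.608) → (60.819,25.885), returning to the start.

Shape 4 is a regular polygon drawn with `<polygon>`. Its stroke #ff00ff means score at S513, F1743. After flipping Y the toolpath is (56.529,24.097) → (66.985,23.887) → (66.775,13.431) → (56.319,13.641) → (56.529,24.097), returning to the start.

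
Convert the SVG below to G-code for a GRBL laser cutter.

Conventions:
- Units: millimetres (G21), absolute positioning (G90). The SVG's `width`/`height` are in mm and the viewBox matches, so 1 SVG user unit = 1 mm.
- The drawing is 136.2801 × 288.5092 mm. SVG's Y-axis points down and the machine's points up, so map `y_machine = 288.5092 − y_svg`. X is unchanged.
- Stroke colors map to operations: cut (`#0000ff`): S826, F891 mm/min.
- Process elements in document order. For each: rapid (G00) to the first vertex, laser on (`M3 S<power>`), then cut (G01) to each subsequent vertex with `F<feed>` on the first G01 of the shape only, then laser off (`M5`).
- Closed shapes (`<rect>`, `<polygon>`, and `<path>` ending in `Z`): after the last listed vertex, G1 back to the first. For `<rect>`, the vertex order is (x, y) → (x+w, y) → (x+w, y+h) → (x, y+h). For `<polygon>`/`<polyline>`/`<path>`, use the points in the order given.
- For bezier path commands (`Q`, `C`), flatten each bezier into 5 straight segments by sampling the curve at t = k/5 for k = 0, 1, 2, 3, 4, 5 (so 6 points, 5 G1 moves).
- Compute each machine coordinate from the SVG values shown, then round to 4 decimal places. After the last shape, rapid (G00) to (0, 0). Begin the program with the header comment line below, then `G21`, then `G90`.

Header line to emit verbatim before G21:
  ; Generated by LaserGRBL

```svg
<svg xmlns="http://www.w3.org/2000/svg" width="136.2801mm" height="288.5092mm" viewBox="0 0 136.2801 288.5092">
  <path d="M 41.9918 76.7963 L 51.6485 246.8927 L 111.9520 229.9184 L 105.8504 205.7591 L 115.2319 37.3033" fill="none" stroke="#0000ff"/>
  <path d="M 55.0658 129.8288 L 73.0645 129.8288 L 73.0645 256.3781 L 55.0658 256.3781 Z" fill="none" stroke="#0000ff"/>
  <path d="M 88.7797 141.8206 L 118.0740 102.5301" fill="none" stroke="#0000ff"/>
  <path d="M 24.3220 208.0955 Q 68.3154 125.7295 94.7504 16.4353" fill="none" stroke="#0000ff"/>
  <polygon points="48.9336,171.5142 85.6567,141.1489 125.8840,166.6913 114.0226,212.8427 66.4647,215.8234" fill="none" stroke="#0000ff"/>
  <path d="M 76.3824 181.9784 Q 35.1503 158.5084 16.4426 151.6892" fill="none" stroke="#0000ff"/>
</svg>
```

Since the viewBox matches the mm dimensions, user units are millimetres directly. The only transform is the Y-flip y_m = 288.5092 − y_svg.

Shape 1 is a open polyline drawn with `<path>`. Its stroke #0000ff means cut at S826, F891. After flipping Y the toolpath is (41.9918,211.7129) → (51.6485,41.6165) → (111.9520,58.5908) → (105.8504,82.7501) → (115.2319,251.2059).

Shape 2 is a rectangle drawn with `<path>`. Its stroke #0000ff means cut at S826, F891. After flipping Y the toolpath is (55.0658,158.6804) → (73.0645,158.6804) → (73.0645,32.1311) → (55.0658,32.1311) → (55.0658,158.6804), returning to the start.

Shape 3 is a line segment drawn with `<path>`. Its stroke #0000ff means cut at S826, F891. After flipping Y the toolpath is (88.7797,146.6886) → (118.0740,185.9791).

Shape 4 is a quadratic bezier drawn with `<path>`. Its stroke #0000ff means cut at S826, F891. After flipping Y the toolpath is (24.3220,80.4137) → (41.2170,114.4372) → (56.7074,150.6150) → (70.7931,188.9471) → (83.4741,229.4333) → (94.7504,272.0739).

Shape 5 is a regular polygon drawn with `<polygon>`. Its stroke #0000ff means cut at S826, F891. After flipping Y the toolpath is (48.9336,116.9950) → (85.6567,147.3603) → (125.8840,121.8179) → (114.0226,75.6665) → (66.4647,72.6858) → (48.9336,116.9950), returning to the start.

Shape 6 is a quadratic bezier drawn with `<path>`. Its stroke #0000ff means cut at S826, F891. After flipping Y the toolpath is (76.3824,106.5308) → (60.7905,115.2528) → (47.0006,122.6427) → (35.0127,128.7005) → (24.8267,133.4263) → (16.4426,136.8200).

; Generated by LaserGRBL
G21
G90
G00 X41.9918 Y211.7129
M3 S826
G01 X51.6485 Y41.6165 F891
G01 X111.9520 Y58.5908
G01 X105.8504 Y82.7501
G01 X115.2319 Y251.2059
M5
G00 X55.0658 Y158.6804
M3 S826
G01 X73.0645 Y158.6804 F891
G01 X73.0645 Y32.1311
G01 X55.0658 Y32.1311
G01 X55.0658 Y158.6804
M5
G00 X88.7797 Y146.6886
M3 S826
G01 X118.0740 Y185.9791 F891
M5
G00 X24.3220 Y80.4137
M3 S826
G01 X41.2170 Y114.4372 F891
G01 X56.7074 Y150.6150
G01 X70.7931 Y188.9471
G01 X83.4741 Y229.4333
G01 X94.7504 Y272.0739
M5
G00 X48.9336 Y116.9950
M3 S826
G01 X85.6567 Y147.3603 F891
G01 X125.8840 Y121.8179
G01 X114.0226 Y75.6665
G01 X66.4647 Y72.6858
G01 X48.9336 Y116.9950
M5
G00 X76.3824 Y106.5308
M3 S826
G01 X60.7905 Y115.2528 F891
G01 X47.0006 Y122.6427
G01 X35.0127 Y128.7005
G01 X24.8267 Y133.4263
G01 X16.4426 Y136.8200
M5
G00 X0.0000 Y0.0000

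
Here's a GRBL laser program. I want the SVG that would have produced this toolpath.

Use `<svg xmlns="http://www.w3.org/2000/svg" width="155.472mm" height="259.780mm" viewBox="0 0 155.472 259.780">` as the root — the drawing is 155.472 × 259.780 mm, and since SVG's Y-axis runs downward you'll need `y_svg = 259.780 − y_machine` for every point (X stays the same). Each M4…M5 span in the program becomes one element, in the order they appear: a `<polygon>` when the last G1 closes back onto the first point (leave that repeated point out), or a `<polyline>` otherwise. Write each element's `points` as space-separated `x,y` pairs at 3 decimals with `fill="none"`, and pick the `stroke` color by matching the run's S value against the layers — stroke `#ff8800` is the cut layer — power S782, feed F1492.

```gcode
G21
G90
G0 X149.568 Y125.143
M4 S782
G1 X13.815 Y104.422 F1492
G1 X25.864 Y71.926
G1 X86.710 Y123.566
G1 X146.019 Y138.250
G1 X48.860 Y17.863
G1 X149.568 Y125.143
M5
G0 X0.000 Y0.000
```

<svg xmlns="http://www.w3.org/2000/svg" width="155.472mm" height="259.780mm" viewBox="0 0 155.472 259.780">
  <polygon points="149.568,134.637 13.815,155.358 25.864,187.854 86.710,136.214 146.019,121.530 48.860,241.917" fill="none" stroke="#ff8800"/>
</svg>

Each laser-on run becomes one SVG element. Flip Y back into SVG space with y_svg = 259.780 − y_machine. Every run uses S782, so all elements get stroke `#ff8800` (cut).

Run 1: The run returns to its start, so emit a `<polygon>` with points (Y-flipped): 149.568,134.637 13.815,155.358 25.864,187.854 86.710,136.214 146.019,121.530 48.860,241.917.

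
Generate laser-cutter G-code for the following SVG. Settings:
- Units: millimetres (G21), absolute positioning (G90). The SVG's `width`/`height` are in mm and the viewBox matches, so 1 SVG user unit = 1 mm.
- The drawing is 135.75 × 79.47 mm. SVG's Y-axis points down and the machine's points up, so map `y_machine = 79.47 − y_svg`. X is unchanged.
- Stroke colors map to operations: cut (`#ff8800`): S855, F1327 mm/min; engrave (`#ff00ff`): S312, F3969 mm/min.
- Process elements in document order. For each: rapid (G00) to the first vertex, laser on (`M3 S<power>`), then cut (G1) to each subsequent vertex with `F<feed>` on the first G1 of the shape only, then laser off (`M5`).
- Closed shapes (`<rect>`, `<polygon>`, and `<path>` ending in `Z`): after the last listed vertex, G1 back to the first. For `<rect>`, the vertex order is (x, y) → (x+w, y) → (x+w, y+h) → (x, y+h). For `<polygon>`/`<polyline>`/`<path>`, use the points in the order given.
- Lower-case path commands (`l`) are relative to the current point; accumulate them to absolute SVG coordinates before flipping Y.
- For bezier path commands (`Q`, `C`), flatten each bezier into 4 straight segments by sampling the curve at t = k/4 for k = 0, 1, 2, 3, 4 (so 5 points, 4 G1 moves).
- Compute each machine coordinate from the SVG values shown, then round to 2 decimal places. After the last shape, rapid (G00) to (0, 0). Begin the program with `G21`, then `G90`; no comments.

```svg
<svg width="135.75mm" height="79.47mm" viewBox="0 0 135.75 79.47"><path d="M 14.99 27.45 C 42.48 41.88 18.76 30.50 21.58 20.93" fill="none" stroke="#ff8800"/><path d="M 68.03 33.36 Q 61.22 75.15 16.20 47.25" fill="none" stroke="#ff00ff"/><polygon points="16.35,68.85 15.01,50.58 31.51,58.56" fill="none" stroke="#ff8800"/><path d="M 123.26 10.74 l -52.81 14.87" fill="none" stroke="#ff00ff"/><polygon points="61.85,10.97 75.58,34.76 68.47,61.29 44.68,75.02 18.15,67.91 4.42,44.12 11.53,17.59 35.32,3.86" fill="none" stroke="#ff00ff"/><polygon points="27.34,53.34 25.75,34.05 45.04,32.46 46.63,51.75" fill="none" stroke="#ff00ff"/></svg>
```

G21
G90
G00 X14.99 Y52.02
M3 S855
G1 X27.22 Y45.61 F1327
G1 X27.54 Y46.28
G1 X23.23 Y51.45
G1 X21.58 Y58.54
M5
G00 X68.03 Y46.11
M3 S312
G1 X62.24 Y29.57 F3969
G1 X51.67 Y21.74
G1 X36.32 Y22.63
G1 X16.20 Y32.22
M5
G00 X16.35 Y10.62
M3 S855
G1 X15.01 Y28.89 F1327
G1 X31.51 Y20.91
G1 X16.35 Y10.62
M5
G00 X123.26 Y68.73
M3 S312
G1 X70.45 Y53.86 F3969
M5
G00 X61.85 Y68.50
M3 S312
G1 X75.58 Y44.71 F3969
G1 X68.47 Y18.18
G1 X44.68 Y4.45
G1 X18.15 Y11.56
G1 X4.42 Y35.35
G1 X11.53 Y61.88
G1 X35.32 Y75.61
G1 X61.85 Y68.50
M5
G00 X27.34 Y26.13
M3 S312
G1 X25.75 Y45.42 F3969
G1 X45.04 Y47.01
G1 X46.63 Y27.72
G1 X27.34 Y26.13
M5
G00 X0.00 Y0.00

Since the viewBox matches the mm dimensions, user units are millimetres directly. The only transform is the Y-flip y_m = 79.47 − y_svg.

Shape 1 is a cubic bezier drawn with `<path>`. Its stroke #ff8800 means cut at S855, F1327. After flipping Y the toolpath is (14.99,52.02) → (27.22,45.61) → (27.54,46.28) → (23.23,51.45) → (21.58,58.54).

Shape 2 is a quadratic bezier drawn with `<path>`. Its stroke #ff00ff means engrave at S312, F3969. After flipping Y the toolpath is (68.03,46.11) → (62.24,29.57) → (51.67,21.74) → (36.32,22.63) → (16.20,32.22).

Shape 3 is a regular polygon drawn with `<polygon>`. Its stroke #ff8800 means cut at S855, F1327. After flipping Y the toolpath is (16.35,10.62) → (15.01,28.89) → (31.51,20.91) → (16.35,10.62), returning to the start.

Shape 4 is a line segment drawn with `<path>`. Its stroke #ff00ff means engrave at S312, F3969. After flipping Y the toolpath is (123.26,68.73) → (70.45,53.86).

Shape 5 is a regular polygon drawn with `<polygon>`. Its stroke #ff00ff means engrave at S312, F3969. After flipping Y the toolpath is (61.85,68.50) → (75.58,44.71) → (68.47,18.18) → (44.68,4.45) → (18.15,11.56) → (4.42,35.35) → (11.53,61.88) → (35.32,75.61) → (61.85,68.50), returning to the start.

Shape 6 is a regular polygon drawn with `<polygon>`. Its stroke #ff00ff means engrave at S312, F3969. After flipping Y the toolpath is (27.34,26.13) → (25.75,45.42) → (45.04,47.01) → (46.63,27.72) → (27.34,26.13), returning to the start.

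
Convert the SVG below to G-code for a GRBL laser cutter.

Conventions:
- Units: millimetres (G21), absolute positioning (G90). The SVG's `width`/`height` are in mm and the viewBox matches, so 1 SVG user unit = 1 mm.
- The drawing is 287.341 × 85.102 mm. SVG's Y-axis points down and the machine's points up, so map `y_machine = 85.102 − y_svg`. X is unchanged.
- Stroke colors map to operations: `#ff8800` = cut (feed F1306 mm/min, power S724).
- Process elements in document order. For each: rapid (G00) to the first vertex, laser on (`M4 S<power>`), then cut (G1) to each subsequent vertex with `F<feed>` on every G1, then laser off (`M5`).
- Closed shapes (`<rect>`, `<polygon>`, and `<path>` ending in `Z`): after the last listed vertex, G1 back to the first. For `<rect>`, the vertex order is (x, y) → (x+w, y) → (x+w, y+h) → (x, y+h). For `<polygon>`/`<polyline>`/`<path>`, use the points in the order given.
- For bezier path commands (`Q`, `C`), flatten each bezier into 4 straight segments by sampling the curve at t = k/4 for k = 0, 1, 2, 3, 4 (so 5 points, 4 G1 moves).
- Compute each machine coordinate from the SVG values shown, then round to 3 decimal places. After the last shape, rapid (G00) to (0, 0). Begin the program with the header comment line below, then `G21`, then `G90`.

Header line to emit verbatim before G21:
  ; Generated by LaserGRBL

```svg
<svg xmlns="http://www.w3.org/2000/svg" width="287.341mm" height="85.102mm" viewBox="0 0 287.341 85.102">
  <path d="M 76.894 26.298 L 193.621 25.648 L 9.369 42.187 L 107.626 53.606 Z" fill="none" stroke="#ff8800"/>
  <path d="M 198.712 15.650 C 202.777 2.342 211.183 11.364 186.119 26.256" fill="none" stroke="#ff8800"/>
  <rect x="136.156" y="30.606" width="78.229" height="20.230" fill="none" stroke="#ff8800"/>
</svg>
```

1 u = 1 mm; y_m = 85.102 − y.

[1] `<path>` closed polygon, #ff8800→cut S724 F1306: (76.894,58.804) → (193.621,59.454) → (9.369,42.915) → (107.626,31.496) → (76.894,58.804) (closed)

[2] `<path>` cubic bezier, #ff8800→cut S724 F1306: (198.712,69.452) → (201.984,75.503) → (203.339,74.724) → (199.232,68.657) → (186.119,58.846)

[3] `<rect>` rectangle, #ff8800→cut S724 F1306: (136.156,54.496) → (214.385,54.496) → (214.385,34.266) → (136.156,34.266) → (136.156,54.496) (closed)

; Generated by LaserGRBL
G21
G90
G00 X76.894 Y58.804
M4 S724
G1 X193.621 Y59.454 F1306
G1 X9.369 Y42.915 F1306
G1 X107.626 Y31.496 F1306
G1 X76.894 Y58.804 F1306
M5
G00 X198.712 Y69.452
M4 S724
G1 X201.984 Y75.503 F1306
G1 X203.339 Y74.724 F1306
G1 X199.232 Y68.657 F1306
G1 X186.119 Y58.846 F1306
M5
G00 X136.156 Y54.496
M4 S724
G1 X214.385 Y54.496 F1306
G1 X214.385 Y34.266 F1306
G1 X136.156 Y34.266 F1306
G1 X136.156 Y54.496 F1306
M5
G00 X0.000 Y0.000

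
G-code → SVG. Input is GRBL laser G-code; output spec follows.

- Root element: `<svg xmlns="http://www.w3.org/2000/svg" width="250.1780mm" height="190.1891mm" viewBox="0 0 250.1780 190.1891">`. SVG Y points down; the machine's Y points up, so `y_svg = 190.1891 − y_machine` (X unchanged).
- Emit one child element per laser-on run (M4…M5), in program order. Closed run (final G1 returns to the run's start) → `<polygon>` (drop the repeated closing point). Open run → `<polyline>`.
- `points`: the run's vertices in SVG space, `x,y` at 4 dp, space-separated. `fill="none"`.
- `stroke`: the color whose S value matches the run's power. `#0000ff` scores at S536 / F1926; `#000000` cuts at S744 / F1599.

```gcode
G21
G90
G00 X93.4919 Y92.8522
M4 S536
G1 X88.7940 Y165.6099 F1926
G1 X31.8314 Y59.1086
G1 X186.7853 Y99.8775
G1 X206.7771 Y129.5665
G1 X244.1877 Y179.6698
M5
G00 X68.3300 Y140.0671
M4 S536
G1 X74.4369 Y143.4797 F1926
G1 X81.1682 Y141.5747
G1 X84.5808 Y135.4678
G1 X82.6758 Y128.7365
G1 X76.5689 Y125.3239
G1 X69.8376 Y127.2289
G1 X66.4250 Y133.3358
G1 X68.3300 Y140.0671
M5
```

<svg xmlns="http://www.w3.org/2000/svg" width="250.1780mm" height="190.1891mm" viewBox="0 0 250.1780 190.1891">
  <polyline points="93.4919,97.3369 88.7940,24.5792 31.8314,131.0805 186.7853,90.3116 206.7771,60.6226 244.1877,10.5193" fill="none" stroke="#0000ff"/>
  <polygon points="68.3300,50.1220 74.4369,46.7094 81.1682,48.6144 84.5808,54.7213 82.6758,61.4526 76.5689,64.8652 69.8376,62.9602 66.4250,56.8533" fill="none" stroke="#0000ff"/>
</svg>

Machine Y-up, SVG Y-down with viewBox height 190.1891, so y_svg = 190.1891 − y_machine; X carries over. Every run uses S536, so all elements get stroke `#0000ff` (score).

Run 1: The run is open, so emit a `<polyline>` with points (Y-flipped): 93.4919,97.3369 88.7940,24.5792 31.8314,131.0805 186.7853,90.3116 206.7771,60.6226 244.1877,10.5193.

Run 2: The run returns to its start, so emit a `<polygon>` with points (Y-flipped): 68.3300,50.1220 74.4369,46.7094 81.1682,48.6144 84.5808,54.7213 82.6758,61.4526 76.5689,64.8652 69.8376,62.9602 66.4250,56.8533.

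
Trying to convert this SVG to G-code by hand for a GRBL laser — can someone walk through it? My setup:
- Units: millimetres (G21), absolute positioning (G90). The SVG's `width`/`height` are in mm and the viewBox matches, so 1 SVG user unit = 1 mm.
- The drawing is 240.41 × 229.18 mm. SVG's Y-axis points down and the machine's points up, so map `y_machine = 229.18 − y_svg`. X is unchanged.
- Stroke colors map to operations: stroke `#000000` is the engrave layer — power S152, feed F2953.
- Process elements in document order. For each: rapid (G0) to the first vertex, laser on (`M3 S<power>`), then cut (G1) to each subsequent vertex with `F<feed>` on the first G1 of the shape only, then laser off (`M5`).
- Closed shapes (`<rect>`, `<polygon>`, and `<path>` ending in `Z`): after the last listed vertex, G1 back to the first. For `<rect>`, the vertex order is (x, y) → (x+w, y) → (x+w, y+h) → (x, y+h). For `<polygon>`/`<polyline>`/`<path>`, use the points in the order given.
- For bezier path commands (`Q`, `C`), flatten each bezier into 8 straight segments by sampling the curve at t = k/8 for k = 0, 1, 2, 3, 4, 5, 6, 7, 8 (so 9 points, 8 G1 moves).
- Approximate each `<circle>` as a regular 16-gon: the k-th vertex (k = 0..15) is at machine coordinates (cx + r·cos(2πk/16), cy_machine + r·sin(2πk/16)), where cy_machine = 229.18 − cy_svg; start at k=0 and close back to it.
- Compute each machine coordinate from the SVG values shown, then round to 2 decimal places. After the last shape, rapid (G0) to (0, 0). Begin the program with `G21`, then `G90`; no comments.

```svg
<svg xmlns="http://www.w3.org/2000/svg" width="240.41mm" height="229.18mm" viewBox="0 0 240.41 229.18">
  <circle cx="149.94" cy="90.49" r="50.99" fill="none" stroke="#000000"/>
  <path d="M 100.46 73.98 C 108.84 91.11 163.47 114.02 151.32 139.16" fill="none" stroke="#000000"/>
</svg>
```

Since the viewBox matches the mm dimensions, user units are millimetres directly. The only transform is the Y-flip y_m = 229.18 − y_svg.

Shape 1 is a circle drawn with `<circle>`. Its stroke #000000 means engrave at S152, F2953. After flipping Y the toolpath is (200.93,138.69) → (197.05,158.20) → (186.00,174.75) → (169.45,185.80) → (149.94,189.68) → (130.43,185.80) → (113.88,174.75) → (102.83,158.20) → (98.95,138.69) → (102.83,119.18) → (113.88,102.63) → (130.43,91.58) → (149.94,87.70) → (169.45,91.58) → (186.00,102.63) → (197.05,119.18) → (200.93,138.69), returning to the start.

Shape 2 is a cubic bezier drawn with `<path>`. Its stroke #000000 means engrave at S152, F2953. After flipping Y the toolpath is (100.46,155.20) → (105.55,148.51) → (113.65,141.32) → (123.44,133.68) → (133.59,125.61) → (142.78,117.17) → (149.68,108.40) → (152.97,99.34) → (151.32,90.02).

G21
G90
G0 X200.93 Y138.69
M3 S152
G1 X197.05 Y158.20 F2953
G1 X186.00 Y174.75
G1 X169.45 Y185.80
G1 X149.94 Y189.68
G1 X130.43 Y185.80
G1 X113.88 Y174.75
G1 X102.83 Y158.20
G1 X98.95 Y138.69
G1 X102.83 Y119.18
G1 X113.88 Y102.63
G1 X130.43 Y91.58
G1 X149.94 Y87.70
G1 X169.45 Y91.58
G1 X186.00 Y102.63
G1 X197.05 Y119.18
G1 X200.93 Y138.69
M5
G0 X100.46 Y155.20
M3 S152
G1 X105.55 Y148.51 F2953
G1 X113.65 Y141.32
G1 X123.44 Y133.68
G1 X133.59 Y125.61
G1 X142.78 Y117.17
G1 X149.68 Y108.40
G1 X152.97 Y99.34
G1 X151.32 Y90.02
M5
G0 X0.00 Y0.00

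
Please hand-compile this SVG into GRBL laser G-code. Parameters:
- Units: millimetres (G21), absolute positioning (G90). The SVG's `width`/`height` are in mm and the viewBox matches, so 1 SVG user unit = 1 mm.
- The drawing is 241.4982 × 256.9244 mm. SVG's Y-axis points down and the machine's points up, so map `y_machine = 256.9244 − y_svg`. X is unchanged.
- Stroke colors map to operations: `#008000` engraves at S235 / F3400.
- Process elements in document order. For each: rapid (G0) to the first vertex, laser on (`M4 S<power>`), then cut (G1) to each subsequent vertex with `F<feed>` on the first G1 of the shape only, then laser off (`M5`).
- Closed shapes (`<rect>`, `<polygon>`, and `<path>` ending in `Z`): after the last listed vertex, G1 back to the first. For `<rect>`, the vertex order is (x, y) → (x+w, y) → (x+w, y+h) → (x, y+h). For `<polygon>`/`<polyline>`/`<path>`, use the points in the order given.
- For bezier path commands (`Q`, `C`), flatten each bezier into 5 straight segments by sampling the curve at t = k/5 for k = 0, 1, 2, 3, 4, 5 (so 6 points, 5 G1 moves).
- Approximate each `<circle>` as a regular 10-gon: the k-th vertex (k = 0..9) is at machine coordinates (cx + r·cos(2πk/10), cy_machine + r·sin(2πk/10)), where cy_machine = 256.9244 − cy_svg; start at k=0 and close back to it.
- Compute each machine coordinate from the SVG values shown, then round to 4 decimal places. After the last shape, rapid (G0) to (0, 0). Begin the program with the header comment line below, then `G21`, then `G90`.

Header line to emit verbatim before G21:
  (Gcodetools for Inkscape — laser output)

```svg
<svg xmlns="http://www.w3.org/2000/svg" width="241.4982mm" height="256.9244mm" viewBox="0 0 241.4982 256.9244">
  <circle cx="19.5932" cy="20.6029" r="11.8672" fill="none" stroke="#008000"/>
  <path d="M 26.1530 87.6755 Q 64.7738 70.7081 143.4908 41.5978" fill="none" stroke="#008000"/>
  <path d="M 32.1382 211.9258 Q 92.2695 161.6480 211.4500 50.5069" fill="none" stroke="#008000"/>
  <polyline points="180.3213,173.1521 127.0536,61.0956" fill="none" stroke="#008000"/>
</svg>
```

(Gcodetools for Inkscape — laser output)
G21
G90
G0 X31.4604 Y236.3215
M4 S235
G1 X29.1940 Y243.2969 F3400
G1 X23.2604 Y247.6079
G1 X15.9260 Y247.6079
G1 X9.9924 Y243.2969
G1 X7.7260 Y236.3215
G1 X9.9924 Y229.3461
G1 X15.9260 Y225.0351
G1 X23.2604 Y225.0351
G1 X29.1940 Y229.3461
G1 X31.4604 Y236.3215
M5
G0 X26.1530 Y169.2489
M4 S235
G1 X43.2052 Y176.5216 F3400
G1 X63.4650 Y184.7657
G1 X86.9326 Y193.9812
G1 X113.6078 Y204.1682
G1 X143.4908 Y215.3266
M5
G0 X32.1382 Y44.9986
M4 S235
G1 X58.5527 Y67.5443 F3400
G1 X89.6911 Y94.9590
G1 X125.5535 Y127.2427
G1 X166.1398 Y164.3956
G1 X211.4500 Y206.4175
M5
G0 X180.3213 Y83.7723
M4 S235
G1 X127.0536 Y195.8288 F3400
M5
G0 X0.0000 Y0.0000

viewBox `0 0 241.4982 256.9244` with mm width/height → 1 unit = 1 mm. Flip: y_m = 256.9244 − y_svg.

**Shape 1** — `<circle>` circle, stroke `#008000` → engrave (S235, F3400). Machine vertices: (31.4604,236.3215) → (29.1940,243.2969) → (23.2604,247.6079) → (15.9260,247.6079) → (9.9924,243.2969) → (7.7260,236.3215) → (9.9924,229.3461) → (15.9260,225.0351) → (23.2604,225.0351) → (29.1940,229.3461) → (31.4604,236.3215). Closed: final G1 returns to the first vertex.

**Shape 2** — `<path>` quadratic bezier, stroke `#008000` → engrave (S235, F3400). Control points (SVG): P0=(26.1530,87.6755), P1=(64.7738,70.7081), P2=(143.4908,41.5978); sampled at t=k/5. Machine vertices: (26.1530,169.2489) → (43.2052,176.5216) → (63.4650,184.7657) → (86.9326,193.9812) → (113.6078,204.1682) → (143.4908,215.3266). Open path.

**Shape 3** — `<path>` quadratic bezier, stroke `#008000` → engrave (S235, F3400). Control points (SVG): P0=(32.1382,211.9258), P1=(92.2695,161.6480), P2=(211.4500,50.5069); sampled at t=k/5. Machine vertices: (32.1382,44.9986) → (58.5527,67.5443) → (89.6911,94.9590) → (125.5535,127.2427) → (166.1398,164.3956) → (211.4500,206.4175). Open path.

**Shape 4** — `<polyline>` line segment, stroke `#008000` → engrave (S235, F3400). Machine vertices: (180.3213,83.7723) → (127.0536,195.8288). Open path.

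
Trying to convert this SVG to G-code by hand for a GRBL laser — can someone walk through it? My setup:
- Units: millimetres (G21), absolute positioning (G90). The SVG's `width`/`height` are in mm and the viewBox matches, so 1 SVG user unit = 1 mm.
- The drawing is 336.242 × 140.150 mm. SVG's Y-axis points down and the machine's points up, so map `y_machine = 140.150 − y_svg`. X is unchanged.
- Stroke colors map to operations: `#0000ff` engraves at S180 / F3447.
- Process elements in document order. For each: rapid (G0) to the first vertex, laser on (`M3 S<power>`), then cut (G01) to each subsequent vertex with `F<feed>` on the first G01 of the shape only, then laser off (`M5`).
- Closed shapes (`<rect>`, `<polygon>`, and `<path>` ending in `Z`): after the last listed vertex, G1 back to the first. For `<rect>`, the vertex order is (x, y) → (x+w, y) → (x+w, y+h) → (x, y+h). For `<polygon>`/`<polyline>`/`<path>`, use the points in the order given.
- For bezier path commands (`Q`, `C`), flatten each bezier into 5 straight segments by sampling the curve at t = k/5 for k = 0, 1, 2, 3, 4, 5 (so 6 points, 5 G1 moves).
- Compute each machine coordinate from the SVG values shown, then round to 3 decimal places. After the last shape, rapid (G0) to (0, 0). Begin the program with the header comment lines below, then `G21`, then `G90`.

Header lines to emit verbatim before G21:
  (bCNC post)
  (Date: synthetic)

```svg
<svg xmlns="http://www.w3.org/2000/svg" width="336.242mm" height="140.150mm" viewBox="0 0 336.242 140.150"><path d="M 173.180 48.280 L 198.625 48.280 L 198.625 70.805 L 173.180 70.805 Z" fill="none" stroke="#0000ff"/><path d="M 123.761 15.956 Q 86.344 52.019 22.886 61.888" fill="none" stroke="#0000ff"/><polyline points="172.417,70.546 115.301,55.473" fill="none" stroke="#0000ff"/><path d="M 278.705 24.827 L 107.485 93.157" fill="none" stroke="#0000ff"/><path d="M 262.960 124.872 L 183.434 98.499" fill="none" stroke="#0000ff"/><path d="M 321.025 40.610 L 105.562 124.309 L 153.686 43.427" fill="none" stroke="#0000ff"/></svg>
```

viewBox `0 0 336.242 140.150` with mm width/height → 1 unit = 1 mm. Flip: y_m = 140.150 − y_svg.

**Shape 1** — `<path>` rectangle, stroke `#0000ff` → engrave (S180, F3447). Machine vertices: (173.180,91.870) → (198.625,91.870) → (198.625,69.345) → (173.180,69.345) → (173.180,91.870). Closed: final G1 returns to the first vertex.

**Shape 2** — `<path>` quadratic bezier, stroke `#0000ff` → engrave (S180, F3447). Control points (SVG): P0=(123.761,15.956), P1=(86.344,52.019), P2=(22.886,61.888); sampled at t=k/5. Machine vertices: (123.761,124.194) → (107.753,110.817) → (89.661,99.535) → (69.486,90.348) → (47.228,83.257) → (22.886,78.262). Open path.

**Shape 3** — `<polyline>` line segment, stroke `#0000ff` → engrave (S180, F3447). Machine vertices: (172.417,69.604) → (115.301,84.677). Open path.

**Shape 4** — `<path>` line segment, stroke `#0000ff` → engrave (S180, F3447). Machine vertices: (278.705,115.323) → (107.485,46.993). Open path.

**Shape 5** — `<path>` line segment, stroke `#0000ff` → engrave (S180, F3447). Machine vertices: (262.960,15.278) → (183.434,41.651). Open path.

**Shape 6** — `<path>` open polyline, stroke `#0000ff` → engrave (S180, F3447). Machine vertices: (321.025,99.540) → (105.562,15.841) → (153.686,96.723). Open path.

(bCNC post)
(Date: synthetic)
G21
G90
G0 X173.180 Y91.870
M3 S180
G01 X198.625 Y91.870 F3447
G01 X198.625 Y69.345
G01 X173.180 Y69.345
G01 X173.180 Y91.870
M5
G0 X123.761 Y124.194
M3 S180
G01 X107.753 Y110.817 F3447
G01 X89.661 Y99.535
G01 X69.486 Y90.348
G01 X47.228 Y83.257
G01 X22.886 Y78.262
M5
G0 X172.417 Y69.604
M3 S180
G01 X115.301 Y84.677 F3447
M5
G0 X278.705 Y115.323
M3 S180
G01 X107.485 Y46.993 F3447
M5
G0 X262.960 Y15.278
M3 S180
G01 X183.434 Y41.651 F3447
M5
G0 X321.025 Y99.540
M3 S180
G01 X105.562 Y15.841 F3447
G01 X153.686 Y96.723
M5
G0 X0.000 Y0.000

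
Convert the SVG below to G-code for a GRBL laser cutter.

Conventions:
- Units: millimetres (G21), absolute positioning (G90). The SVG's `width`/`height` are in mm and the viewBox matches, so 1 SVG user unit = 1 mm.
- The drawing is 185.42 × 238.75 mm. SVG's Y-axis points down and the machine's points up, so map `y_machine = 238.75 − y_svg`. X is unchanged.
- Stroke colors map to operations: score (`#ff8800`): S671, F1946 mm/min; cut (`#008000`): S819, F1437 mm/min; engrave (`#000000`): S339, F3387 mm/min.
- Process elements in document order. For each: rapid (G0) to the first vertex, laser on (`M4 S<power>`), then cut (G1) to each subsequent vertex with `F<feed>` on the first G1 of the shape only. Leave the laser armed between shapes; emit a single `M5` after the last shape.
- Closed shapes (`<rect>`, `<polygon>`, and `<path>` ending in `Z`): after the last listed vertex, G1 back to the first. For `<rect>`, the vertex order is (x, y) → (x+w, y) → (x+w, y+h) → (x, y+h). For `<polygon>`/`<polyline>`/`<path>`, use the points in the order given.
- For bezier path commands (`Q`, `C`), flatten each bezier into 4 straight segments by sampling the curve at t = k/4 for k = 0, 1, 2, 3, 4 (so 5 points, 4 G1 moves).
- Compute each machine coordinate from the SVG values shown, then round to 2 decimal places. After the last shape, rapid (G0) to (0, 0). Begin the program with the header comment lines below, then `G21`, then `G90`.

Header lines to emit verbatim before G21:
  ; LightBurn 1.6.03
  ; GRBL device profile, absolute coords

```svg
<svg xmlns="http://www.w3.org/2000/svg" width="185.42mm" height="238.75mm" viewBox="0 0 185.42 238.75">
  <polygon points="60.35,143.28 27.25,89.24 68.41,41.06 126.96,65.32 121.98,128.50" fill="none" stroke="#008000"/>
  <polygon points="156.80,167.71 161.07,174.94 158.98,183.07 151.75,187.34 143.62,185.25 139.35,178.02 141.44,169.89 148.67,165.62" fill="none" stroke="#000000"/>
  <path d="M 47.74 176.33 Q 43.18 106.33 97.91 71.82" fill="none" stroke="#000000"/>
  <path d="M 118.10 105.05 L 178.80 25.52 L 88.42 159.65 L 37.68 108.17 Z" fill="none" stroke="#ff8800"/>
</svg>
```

; LightBurn 1.6.03
; GRBL device profile, absolute coords
G21
G90
G0 X60.35 Y95.47
M4 S819
G1 X27.25 Y149.51 F1437
G1 X68.41 Y197.69
G1 X126.96 Y173.43
G1 X121.98 Y110.25
G1 X60.35 Y95.47
G0 X156.80 Y71.04
M4 S339
G1 X161.07 Y63.81 F3387
G1 X158.98 Y55.68
G1 X151.75 Y51.41
G1 X143.62 Y53.50
G1 X139.35 Y60.73
G1 X141.44 Y68.86
G1 X148.67 Y73.13
G1 X156.80 Y71.04
G0 X47.74 Y62.42
M4 S339
G1 X49.17 Y95.20 F3387
G1 X58.00 Y123.55
G1 X74.25 Y147.46
G1 X97.91 Y166.93
G0 X118.10 Y133.70
M4 S671
G1 X178.80 Y213.23 F1946
G1 X88.42 Y79.10
G1 X37.68 Y130.58
G1 X118.10 Y133.70
M5
G0 X0.00 Y0.00

Since the viewBox matches the mm dimensions, user units are millimetres directly. The only transform is the Y-flip y_m = 238.75 − y_svg.

Shape 1 is a regular polygon drawn with `<polygon>`. Its stroke #008000 means cut at S819, F1437. After flipping Y the toolpath is (60.35,95.47) → (27.25,149.51) → (68.41,197.69) → (126.96,173.43) → (121.98,110.25) → (60.35,95.47), returning to the start.

Shape 2 is a regular polygon drawn with `<polygon>`. Its stroke #000000 means engrave at S339, F3387. After flipping Y the toolpath is (156.80,71.04) → (161.07,63.81) → (158.98,55.68) → (151.75,51.41) → (143.62,53.50) → (139.35,60.73) → (141.44,68.86) → (148.67,73.13) → (156.80,71.04), returning to the start.

Shape 3 is a quadratic bezier drawn with `<path>`. Its stroke #000000 means engrave at S339, F3387. After flipping Y the toolpath is (47.74,62.42) → (49.17,95.20) → (58.00,123.55) → (74.25,147.46) → (97.91,166.93).

Shape 4 is a closed polygon drawn with `<path>`. Its stroke #ff8800 means score at S671, F1946. After flipping Y the toolpath is (118.10,133.70) → (178.80,213.23) → (88.42,79.10) → (37.68,130.58) → (118.10,133.70), returning to the start.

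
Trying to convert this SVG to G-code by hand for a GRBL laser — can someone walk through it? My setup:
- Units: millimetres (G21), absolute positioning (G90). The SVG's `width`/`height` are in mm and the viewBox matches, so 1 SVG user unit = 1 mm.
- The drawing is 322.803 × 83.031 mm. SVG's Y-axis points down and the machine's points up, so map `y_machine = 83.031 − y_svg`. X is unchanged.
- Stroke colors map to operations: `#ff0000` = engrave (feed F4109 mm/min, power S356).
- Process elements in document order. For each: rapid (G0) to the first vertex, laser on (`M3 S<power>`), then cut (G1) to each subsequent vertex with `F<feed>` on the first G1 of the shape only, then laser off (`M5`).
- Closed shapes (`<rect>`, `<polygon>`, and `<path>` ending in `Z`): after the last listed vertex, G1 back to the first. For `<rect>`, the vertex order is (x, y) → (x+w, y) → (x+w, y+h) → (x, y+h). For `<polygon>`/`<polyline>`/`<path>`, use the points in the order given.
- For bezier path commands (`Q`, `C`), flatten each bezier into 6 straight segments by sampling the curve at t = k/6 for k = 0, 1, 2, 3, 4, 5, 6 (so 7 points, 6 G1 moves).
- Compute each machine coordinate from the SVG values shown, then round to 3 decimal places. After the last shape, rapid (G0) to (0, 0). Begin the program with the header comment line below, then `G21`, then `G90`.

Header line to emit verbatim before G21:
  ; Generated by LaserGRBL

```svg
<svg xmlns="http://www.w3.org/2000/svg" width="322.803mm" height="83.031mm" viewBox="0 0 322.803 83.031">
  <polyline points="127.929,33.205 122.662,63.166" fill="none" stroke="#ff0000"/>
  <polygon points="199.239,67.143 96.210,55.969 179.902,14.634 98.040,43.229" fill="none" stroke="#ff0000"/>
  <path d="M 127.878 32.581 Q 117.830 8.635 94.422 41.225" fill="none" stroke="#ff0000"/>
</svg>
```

1 u = 1 mm; y_m = 83.031 − y.

[1] `<polyline>` line segment, #ff0000→engrave S356 F4109: (127.929,49.826) → (122.662,19.865)

[2] `<polygon>` closed polygon, #ff0000→engrave S356 F4109: (199.239,15.888) → (96.210,27.062) → (179.902,68.397) → (98.040,39.802) → (199.239,15.888) (closed)

[3] `<path>` quadratic bezier, #ff0000→engrave S356 F4109: (127.878,50.450) → (124.158,56.862) → (119.695,60.132) → (114.490,60.262) → (108.543,57.251) → (101.854,51.099) → (94.422,41.806)

; Generated by LaserGRBL
G21
G90
G0 X127.929 Y49.826
M3 S356
G1 X122.662 Y19.865 F4109
M5
G0 X199.239 Y15.888
M3 S356
G1 X96.210 Y27.062 F4109
G1 X179.902 Y68.397
G1 X98.040 Y39.802
G1 X199.239 Y15.888
M5
G0 X127.878 Y50.450
M3 S356
G1 X124.158 Y56.862 F4109
G1 X119.695 Y60.132
G1 X114.490 Y60.262
G1 X108.543 Y57.251
G1 X101.854 Y51.099
G1 X94.422 Y41.806
M5
G0 X0.000 Y0.000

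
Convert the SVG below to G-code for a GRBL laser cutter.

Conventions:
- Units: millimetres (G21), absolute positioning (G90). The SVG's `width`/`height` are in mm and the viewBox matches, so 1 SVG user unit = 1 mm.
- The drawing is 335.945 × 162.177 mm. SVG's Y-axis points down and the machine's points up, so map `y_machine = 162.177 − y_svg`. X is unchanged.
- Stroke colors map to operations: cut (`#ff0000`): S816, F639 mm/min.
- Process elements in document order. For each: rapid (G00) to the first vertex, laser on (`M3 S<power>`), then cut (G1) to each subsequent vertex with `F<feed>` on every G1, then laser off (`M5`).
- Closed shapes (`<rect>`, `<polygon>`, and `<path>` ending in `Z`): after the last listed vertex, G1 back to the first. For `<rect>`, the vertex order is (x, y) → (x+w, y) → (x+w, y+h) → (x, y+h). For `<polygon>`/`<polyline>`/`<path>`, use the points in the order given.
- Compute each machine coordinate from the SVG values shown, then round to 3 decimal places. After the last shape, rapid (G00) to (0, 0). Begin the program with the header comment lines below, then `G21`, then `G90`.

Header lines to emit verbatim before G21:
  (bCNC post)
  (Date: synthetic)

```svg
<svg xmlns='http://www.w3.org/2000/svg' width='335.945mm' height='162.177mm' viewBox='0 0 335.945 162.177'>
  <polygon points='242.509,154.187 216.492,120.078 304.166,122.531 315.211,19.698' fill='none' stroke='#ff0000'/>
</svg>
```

(bCNC post)
(Date: synthetic)
G21
G90
G00 X242.509 Y7.990
M3 S816
G1 X216.492 Y42.099 F639
G1 X304.166 Y39.646 F639
G1 X315.211 Y142.479 F639
G1 X242.509 Y7.990 F639
M5
G00 X0.000 Y0.000

viewBox `0 0 335.945 162.177` with mm width/height → 1 unit = 1 mm. Flip: y_m = 162.177 − y_svg.

**Shape 1** — `<polygon>` closed polygon, stroke `#ff0000` → cut (S816, F639). Machine vertices: (242.509,7.990) → (216.492,42.099) → (304.166,39.646) → (315.211,142.479) → (242.509,7.990). Closed: final G1 returns to the first vertex.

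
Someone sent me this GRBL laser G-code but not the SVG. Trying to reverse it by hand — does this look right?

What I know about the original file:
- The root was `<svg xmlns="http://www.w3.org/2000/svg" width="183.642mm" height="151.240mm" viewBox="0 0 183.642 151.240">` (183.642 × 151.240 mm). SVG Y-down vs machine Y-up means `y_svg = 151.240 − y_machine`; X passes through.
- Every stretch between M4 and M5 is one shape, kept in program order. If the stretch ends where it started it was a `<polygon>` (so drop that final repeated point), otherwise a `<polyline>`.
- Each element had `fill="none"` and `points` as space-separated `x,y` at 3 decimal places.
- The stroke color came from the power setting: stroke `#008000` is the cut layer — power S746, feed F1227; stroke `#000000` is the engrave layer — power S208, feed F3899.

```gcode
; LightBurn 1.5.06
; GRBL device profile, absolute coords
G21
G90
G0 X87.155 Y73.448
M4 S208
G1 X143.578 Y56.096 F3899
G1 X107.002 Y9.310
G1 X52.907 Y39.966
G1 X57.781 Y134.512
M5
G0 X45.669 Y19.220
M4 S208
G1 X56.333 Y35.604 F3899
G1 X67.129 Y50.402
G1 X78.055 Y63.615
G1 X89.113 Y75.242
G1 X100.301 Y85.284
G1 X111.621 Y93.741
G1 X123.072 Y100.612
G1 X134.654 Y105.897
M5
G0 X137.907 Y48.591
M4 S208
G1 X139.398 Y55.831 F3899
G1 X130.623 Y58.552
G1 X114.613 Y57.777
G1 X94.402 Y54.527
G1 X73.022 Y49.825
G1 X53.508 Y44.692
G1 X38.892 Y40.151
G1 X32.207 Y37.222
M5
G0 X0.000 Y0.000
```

<svg xmlns="http://www.w3.org/2000/svg" width="183.642mm" height="151.240mm" viewBox="0 0 183.642 151.240">
  <polyline points="87.155,77.792 143.578,95.144 107.002,141.930 52.907,111.274 57.781,16.728" fill="none" stroke="#000000"/>
  <polyline points="45.669,132.020 56.333,115.636 67.129,100.838 78.055,87.625 89.113,75.998 100.301,65.956 111.621,57.499 123.072,50.628 134.654,45.343" fill="none" stroke="#000000"/>
  <polyline points="137.907,102.649 139.398,95.409 130.623,92.688 114.613,93.463 94.402,96.713 73.022,101.415 53.508,106.548 38.892,111.089 32.207,114.018" fill="none" stroke="#000000"/>
</svg>

Each laser-on run becomes one SVG element. Flip Y back into SVG space with y_svg = 151.240 − y_machine. Every run uses S208, so all elements get stroke `#000000` (engrave).

Run 1: The run is open, so emit a `<polyline>` with points (Y-flipped): 87.155,77.792 143.578,95.144 107.002,141.930 52.907,111.274 57.781,16.728.

Run 2: The run is open, so emit a `<polyline>` with points (Y-flipped): 45.669,132.020 56.333,115.636 67.129,100.838 78.055,87.625 89.113,75.998 100.301,65.956 111.621,57.499 123.072,50.628 134.654,45.343.

Run 3: The run is open, so emit a `<polyline>` with points (Y-flipped): 137.907,102.649 139.398,95.409 130.623,92.688 114.613,93.463 94.402,96.713 73.022,101.415 53.508,106.548 38.892,111.089 32.207,114.018.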